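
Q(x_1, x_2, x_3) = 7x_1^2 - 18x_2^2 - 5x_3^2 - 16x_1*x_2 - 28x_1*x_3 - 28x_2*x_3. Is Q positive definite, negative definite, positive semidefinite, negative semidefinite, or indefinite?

indefinite

Write A = [[7, -8, -14], [-8, -18, -14], [-14, -14, -5]].
Congruent diagonalization of A (simultaneous row and column reduction) yields pivots 7, -190/7, 3/19.
Counting signs: 2 positive, 1 negative.
Hence Q is indefinite.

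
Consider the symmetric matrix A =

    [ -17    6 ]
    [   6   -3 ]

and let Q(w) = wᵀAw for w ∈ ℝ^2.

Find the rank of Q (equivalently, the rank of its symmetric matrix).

2

An LDLᵀ factorisation of A has diagonal entries -17, -15/17.
So there are 2 negative pivots.
The rank is the number of nonzero pivots: 2.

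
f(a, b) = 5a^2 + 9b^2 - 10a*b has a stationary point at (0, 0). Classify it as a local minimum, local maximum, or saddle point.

local minimum

The Hessian at the origin is H = [[10, -10], [-10, 18]].
det H = 10·18 − (-10)² = 80 > 0 and H[1,1] = 10 > 0, so H is positive definite.
Therefore the origin is a local minimum.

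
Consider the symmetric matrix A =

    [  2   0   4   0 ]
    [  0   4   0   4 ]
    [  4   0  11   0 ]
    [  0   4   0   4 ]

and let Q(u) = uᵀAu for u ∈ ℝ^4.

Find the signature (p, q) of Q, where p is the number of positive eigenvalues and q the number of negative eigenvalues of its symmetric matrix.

(3, 0)

Row-reducing A symmetrically gives the diagonal entries 2, 4, 3, 0.
Counting signs: 3 positive, 1 zero.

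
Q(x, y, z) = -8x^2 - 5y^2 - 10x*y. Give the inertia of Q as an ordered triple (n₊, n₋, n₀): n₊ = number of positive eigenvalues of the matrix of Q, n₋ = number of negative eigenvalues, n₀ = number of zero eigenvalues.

(0, 2, 1)

Write A = [[-8, -5, 0], [-5, -5, 0], [0, 0, 0]].
Congruent diagonalization of A (simultaneous row and column reduction) yields pivots -8, -15/8, 0.
That gives 2 negative, 1 zero pivots.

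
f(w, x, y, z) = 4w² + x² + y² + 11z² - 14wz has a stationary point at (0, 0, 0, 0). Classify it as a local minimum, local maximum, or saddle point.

saddle point

The Hessian at the origin is H = [[8, 0, 0, -14], [0, 2, 0, 0], [0, 0, 2, 0], [-14, 0, 0, 22]].
Congruent diagonalization of H (simultaneous row and column reduction) yields pivots 8, 2, 2, -5/2.
That gives 3 positive, 1 negative pivots.
H is indefinite, so the origin is a saddle point.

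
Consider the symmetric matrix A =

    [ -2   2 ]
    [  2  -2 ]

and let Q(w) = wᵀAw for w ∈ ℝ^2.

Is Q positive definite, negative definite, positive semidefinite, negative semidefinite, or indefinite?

Symmetric row and column elimination reduces A to a congruent diagonal form with pivots -2, 0.
So there are 1 negative, 1 zero pivots.
Hence Q is negative semidefinite.

negative semidefinite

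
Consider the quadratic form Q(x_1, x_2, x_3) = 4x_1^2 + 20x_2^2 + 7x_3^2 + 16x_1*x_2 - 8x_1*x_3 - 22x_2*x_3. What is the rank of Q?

Write A = [[4, 8, -4], [8, 20, -11], [-4, -11, 7]].
Applying the same elementary operations to the rows and columns of A produces a congruent diagonal matrix with entries 4, 4, 3/4.
Counting signs: 3 positive.
The rank is the number of nonzero pivots: 3.

3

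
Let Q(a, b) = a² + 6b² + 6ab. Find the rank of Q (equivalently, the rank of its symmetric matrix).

2

The symmetric matrix is A = [[1, 3], [3, 6]].
Symmetric row and column elimination reduces A to a congruent diagonal form with pivots 1, -3.
Counting signs: 1 positive, 1 negative.
The rank is the number of nonzero pivots: 2.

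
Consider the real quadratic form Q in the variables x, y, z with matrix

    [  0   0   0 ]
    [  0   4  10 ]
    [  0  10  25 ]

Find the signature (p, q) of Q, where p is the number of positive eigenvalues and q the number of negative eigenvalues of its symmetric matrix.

Symmetric row and column elimination reduces A to a congruent diagonal form with pivots 0, 4, 0.
So there are 1 positive, 2 zero pivots.

(1, 0)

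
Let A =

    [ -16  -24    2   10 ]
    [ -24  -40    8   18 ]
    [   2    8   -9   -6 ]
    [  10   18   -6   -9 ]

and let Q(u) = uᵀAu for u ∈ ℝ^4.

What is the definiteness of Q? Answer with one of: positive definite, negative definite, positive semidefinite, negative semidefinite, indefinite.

Leading principal minors: Δ_1 = -16, Δ_2 = 64, Δ_3 = -160, Δ_4 = 16.
The signs alternate starting with Δ_1 < 0, so by Sylvester's criterion Q is negative definite.

negative definite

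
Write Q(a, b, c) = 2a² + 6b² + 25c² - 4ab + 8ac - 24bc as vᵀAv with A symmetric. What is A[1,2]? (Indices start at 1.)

The coefficient of a·b in Q is -4. For a symmetric A this equals A[1,2] + A[2,1] = 2·A[1,2].
So A[1,2] = -4/2 = -2.

-2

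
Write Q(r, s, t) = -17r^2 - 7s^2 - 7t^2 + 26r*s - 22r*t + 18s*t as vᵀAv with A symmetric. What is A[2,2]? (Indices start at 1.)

The coefficient of s^2 in Q is -7, and that is exactly A[2,2].

-7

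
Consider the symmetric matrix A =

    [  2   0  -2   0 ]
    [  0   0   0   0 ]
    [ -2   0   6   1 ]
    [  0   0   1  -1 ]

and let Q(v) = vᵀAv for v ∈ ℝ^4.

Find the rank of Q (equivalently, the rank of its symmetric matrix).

3

Applying the same elementary operations to the rows and columns of A produces a congruent diagonal matrix with entries 2, 0, 4, -5/4.
Counting signs: 2 positive, 1 negative, 1 zero.
The rank is the number of nonzero pivots: 3.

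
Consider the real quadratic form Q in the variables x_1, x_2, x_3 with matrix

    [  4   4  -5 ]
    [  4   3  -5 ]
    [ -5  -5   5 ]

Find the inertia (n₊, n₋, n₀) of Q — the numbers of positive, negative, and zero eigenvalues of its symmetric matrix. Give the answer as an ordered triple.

An LDLᵀ factorisation of A has diagonal entries 4, -1, -5/4.
So there are 1 positive, 2 negative pivots.

(1, 2, 0)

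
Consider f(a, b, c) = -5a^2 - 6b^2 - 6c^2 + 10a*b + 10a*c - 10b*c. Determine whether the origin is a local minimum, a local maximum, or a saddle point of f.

local maximum

The Hessian at the origin is H = [[-10, 10, 10], [10, -12, -10], [10, -10, -12]].
Symmetric row and column elimination reduces H to a congruent diagonal form with pivots -10, -2, -2.
Counting signs: 3 negative.
H is negative definite, so the origin is a strict local maximum.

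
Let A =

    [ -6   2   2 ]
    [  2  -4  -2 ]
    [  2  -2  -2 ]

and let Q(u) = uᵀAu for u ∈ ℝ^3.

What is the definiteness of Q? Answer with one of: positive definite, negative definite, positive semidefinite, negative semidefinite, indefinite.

Leading principal minors: Δ_1 = -6, Δ_2 = 20, Δ_3 = -16.
The signs alternate starting with Δ_1 < 0, so by Sylvester's criterion Q is negative definite.

negative definite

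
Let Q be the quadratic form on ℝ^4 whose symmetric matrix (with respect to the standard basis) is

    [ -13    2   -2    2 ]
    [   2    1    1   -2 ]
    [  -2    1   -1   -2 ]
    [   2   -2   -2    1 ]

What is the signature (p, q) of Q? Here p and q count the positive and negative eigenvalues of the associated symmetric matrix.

(2, 2)

Congruent diagonalization of A (simultaneous row and column reduction) yields pivots -13, 17/13, -18/17, 1.
That gives 2 positive, 2 negative pivots.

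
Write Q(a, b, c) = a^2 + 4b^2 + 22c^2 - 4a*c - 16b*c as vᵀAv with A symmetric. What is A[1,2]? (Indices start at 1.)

The coefficient of a·b in Q is 0. For a symmetric A this equals A[1,2] + A[2,1] = 2·A[1,2].
So A[1,2] = 0/2 = 0.

0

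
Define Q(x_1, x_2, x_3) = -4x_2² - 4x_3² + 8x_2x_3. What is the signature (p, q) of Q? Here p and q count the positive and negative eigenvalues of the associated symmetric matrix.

The symmetric matrix is A = [[0, 0, 0], [0, -4, 4], [0, 4, -4]].
Symmetric row and column elimination reduces A to a congruent diagonal form with pivots 0, -4, 0.
So there are 1 negative, 2 zero pivots.

(0, 1)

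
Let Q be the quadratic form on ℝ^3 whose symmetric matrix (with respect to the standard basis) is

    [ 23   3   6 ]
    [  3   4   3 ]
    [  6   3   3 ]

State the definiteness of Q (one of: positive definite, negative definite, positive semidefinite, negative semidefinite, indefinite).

Applying the same elementary operations to the rows and columns of A produces a congruent diagonal matrix with entries 23, 83/23, 6/83.
So there are 3 positive pivots.
Hence Q is positive definite.

positive definite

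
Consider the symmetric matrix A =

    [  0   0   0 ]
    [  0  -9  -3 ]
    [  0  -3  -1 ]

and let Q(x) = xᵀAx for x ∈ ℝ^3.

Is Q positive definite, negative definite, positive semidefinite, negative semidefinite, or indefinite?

Congruent diagonalization of A (simultaneous row and column reduction) yields pivots 0, -9, 0.
That gives 1 negative, 2 zero pivots.
Hence Q is negative semidefinite.

negative semidefinite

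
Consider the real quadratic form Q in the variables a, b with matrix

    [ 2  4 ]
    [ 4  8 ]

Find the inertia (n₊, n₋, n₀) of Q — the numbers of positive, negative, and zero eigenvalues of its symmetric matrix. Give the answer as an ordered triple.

Congruent diagonalization of A (simultaneous row and column reduction) yields pivots 2, 0.
Counting signs: 1 positive, 1 zero.

(1, 0, 1)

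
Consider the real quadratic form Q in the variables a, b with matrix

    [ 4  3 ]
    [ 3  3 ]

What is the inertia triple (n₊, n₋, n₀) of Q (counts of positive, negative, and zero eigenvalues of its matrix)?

(2, 0, 0)

An LDLᵀ factorisation of A has diagonal entries 4, 3/4.
That gives 2 positive pivots.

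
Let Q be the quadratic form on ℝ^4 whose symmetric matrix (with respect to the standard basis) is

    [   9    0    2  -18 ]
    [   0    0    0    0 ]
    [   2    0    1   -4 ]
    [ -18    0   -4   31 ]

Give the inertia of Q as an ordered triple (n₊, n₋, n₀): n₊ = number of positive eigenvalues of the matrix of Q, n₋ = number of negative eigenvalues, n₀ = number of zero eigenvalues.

(2, 1, 1)

Row-reducing A symmetrically gives the diagonal entries 9, 0, 5/9, -5.
That gives 2 positive, 1 negative, 1 zero pivots.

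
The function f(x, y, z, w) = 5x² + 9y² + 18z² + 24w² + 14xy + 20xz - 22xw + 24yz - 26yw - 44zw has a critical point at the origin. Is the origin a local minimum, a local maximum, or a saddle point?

The Hessian at the origin is H = [[10, 14, 20, -22], [14, 18, 24, -26], [20, 24, 36, -44], [-22, -26, -44, 48]].
Row-reducing H symmetrically gives the diagonal entries 10, -8/5, 6, -10.
That gives 2 positive, 2 negative pivots.
H is indefinite, so the origin is a saddle point.

saddle point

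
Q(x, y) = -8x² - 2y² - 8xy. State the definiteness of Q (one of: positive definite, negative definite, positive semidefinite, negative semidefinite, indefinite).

negative semidefinite

The symmetric matrix of Q is [[-8, -4], [-4, -2]].
For the 2×2 matrix [[-8, -4], [-4, -2]]: det = -8·-2 − (-4)² = 0, trace = -10.
det = 0 so one eigenvalue is zero; the form is semidefinite with the sign of the trace.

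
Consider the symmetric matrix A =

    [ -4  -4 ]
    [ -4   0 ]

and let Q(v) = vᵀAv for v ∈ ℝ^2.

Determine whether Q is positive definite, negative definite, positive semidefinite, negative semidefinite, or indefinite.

indefinite

Row-reducing A symmetrically gives the diagonal entries -4, 4.
That gives 1 positive, 1 negative pivots.
Hence Q is indefinite.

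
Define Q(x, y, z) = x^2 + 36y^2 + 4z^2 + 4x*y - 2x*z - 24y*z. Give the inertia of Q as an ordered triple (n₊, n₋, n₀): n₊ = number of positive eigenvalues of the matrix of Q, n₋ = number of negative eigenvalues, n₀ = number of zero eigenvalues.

The symmetric matrix is A = [[1, 2, -1], [2, 36, -12], [-1, -12, 4]].
Congruent diagonalization of A (simultaneous row and column reduction) yields pivots 1, 32, -1/8.
That gives 2 positive, 1 negative pivots.

(2, 1, 0)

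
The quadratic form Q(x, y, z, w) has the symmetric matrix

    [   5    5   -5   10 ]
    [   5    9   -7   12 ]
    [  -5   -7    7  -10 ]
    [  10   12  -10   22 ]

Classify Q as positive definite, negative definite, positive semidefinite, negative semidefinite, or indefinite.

positive semidefinite

Symmetric row and column elimination reduces A to a congruent diagonal form with pivots 5, 4, 1, 0.
That gives 3 positive, 1 zero pivots.
Hence Q is positive semidefinite.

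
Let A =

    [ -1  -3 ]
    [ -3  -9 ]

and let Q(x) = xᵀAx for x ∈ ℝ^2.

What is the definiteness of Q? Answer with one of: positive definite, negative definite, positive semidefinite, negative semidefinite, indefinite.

negative semidefinite

Row-reducing A symmetrically gives the diagonal entries -1, 0.
Counting signs: 1 negative, 1 zero.
Hence Q is negative semidefinite.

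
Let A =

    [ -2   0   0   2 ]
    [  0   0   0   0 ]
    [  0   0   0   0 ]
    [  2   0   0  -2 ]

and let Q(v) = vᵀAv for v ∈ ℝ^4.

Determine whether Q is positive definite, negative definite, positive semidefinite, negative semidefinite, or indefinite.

negative semidefinite

Symmetric row and column elimination reduces A to a congruent diagonal form with pivots -2, 0, 0, 0.
That gives 1 negative, 3 zero pivots.
Hence Q is negative semidefinite.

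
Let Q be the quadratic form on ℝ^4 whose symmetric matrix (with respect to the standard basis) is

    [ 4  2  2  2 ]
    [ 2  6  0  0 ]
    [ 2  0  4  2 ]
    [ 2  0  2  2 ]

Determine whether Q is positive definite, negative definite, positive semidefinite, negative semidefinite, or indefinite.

An LDLᵀ factorisation of A has diagonal entries 4, 5, 14/5, 4/7.
So there are 4 positive pivots.
Hence Q is positive definite.

positive definite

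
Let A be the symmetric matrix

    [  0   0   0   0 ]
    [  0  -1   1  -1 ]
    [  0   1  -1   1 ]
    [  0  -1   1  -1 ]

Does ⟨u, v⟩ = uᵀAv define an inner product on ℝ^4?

Symmetric row and column elimination reduces A to a congruent diagonal form with pivots 0, -1, 0, 0.
That gives 1 negative, 3 zero pivots.
Hence Q is negative semidefinite.
⟨·,·⟩ is an inner product exactly when A is positive definite.

no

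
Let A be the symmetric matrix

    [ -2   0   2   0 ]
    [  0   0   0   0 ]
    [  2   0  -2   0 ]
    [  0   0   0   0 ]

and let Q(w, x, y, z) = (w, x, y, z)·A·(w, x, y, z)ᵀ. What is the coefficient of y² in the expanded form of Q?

The coefficient of y² is the diagonal entry A[3,3] = -2.

-2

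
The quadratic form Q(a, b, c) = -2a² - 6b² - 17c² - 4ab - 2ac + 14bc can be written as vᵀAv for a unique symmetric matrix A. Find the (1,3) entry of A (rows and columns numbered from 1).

The coefficient of a·c in Q is -2. For a symmetric A this equals A[1,3] + A[3,1] = 2·A[1,3].
So A[1,3] = -2/2 = -1.

-1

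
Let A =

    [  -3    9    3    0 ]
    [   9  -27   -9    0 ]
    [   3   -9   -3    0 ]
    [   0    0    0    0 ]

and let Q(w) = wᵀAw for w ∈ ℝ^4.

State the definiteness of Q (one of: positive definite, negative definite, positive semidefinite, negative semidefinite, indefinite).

Row-reducing A symmetrically gives the diagonal entries -3, 0, 0, 0.
That gives 1 negative, 3 zero pivots.
Hence Q is negative semidefinite.

negative semidefinite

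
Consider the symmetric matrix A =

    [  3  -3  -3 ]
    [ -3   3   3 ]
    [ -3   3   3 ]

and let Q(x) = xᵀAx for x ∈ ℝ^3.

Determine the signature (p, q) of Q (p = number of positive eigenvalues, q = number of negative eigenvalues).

Row-reducing A symmetrically gives the diagonal entries 3, 0, 0.
So there are 1 positive, 2 zero pivots.

(1, 0)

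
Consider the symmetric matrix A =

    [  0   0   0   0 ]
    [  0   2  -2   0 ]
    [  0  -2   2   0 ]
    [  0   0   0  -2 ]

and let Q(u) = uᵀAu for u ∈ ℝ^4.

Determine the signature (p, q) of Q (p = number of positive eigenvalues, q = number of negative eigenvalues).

Applying the same elementary operations to the rows and columns of A produces a congruent diagonal matrix with entries 0, 2, 0, -2.
That gives 1 positive, 1 negative, 2 zero pivots.

(1, 1)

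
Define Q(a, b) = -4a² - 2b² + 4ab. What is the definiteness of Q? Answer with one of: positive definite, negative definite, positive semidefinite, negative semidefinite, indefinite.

negative definite

The symmetric matrix is A = [[-4, 2], [2, -2]].
Applying the same elementary operations to the rows and columns of A produces a congruent diagonal matrix with entries -4, -1.
Counting signs: 2 negative.
Hence Q is negative definite.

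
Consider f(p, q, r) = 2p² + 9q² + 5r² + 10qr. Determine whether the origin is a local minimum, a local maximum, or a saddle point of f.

The Hessian at the origin is H = [[4, 0, 0], [0, 18, 10], [0, 10, 10]].
Congruent diagonalization of H (simultaneous row and column reduction) yields pivots 4, 18, 40/9.
So there are 3 positive pivots.
H is positive definite, so the origin is a strict local minimum.

local minimum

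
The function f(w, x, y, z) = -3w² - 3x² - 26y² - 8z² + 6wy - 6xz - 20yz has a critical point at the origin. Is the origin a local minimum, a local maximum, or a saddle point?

The Hessian at the origin is H = [[-6, 0, 6, 0], [0, -6, 0, -6], [6, 0, -52, -20], [0, -6, -20, -16]].
Row-reducing H symmetrically gives the diagonal entries -6, -6, -46, -30/23.
So there are 4 negative pivots.
H is negative definite, so the origin is a strict local maximum.

local maximum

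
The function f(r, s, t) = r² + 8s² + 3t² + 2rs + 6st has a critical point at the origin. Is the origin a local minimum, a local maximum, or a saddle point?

local minimum

The Hessian at the origin is H = [[2, 2, 0], [2, 16, 6], [0, 6, 6]].
Row-reducing H symmetrically gives the diagonal entries 2, 14, 24/7.
Counting signs: 3 positive.
H is positive definite, so the origin is a strict local minimum.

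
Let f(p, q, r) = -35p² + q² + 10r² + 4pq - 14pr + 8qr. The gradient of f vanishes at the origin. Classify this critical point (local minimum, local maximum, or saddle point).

The Hessian at the origin is H = [[-70, 4, -14], [4, 2, 8], [-14, 8, 20]].
Row-reducing H symmetrically gives the diagonal entries -70, 78/35, -6/13.
Counting signs: 1 positive, 2 negative.
H is indefinite, so the origin is a saddle point.

saddle point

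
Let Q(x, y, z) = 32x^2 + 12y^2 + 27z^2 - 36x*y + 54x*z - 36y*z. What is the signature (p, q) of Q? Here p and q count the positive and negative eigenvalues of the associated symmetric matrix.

(2, 0)

The symmetric matrix is A = [[32, -18, 27], [-18, 12, -18], [27, -18, 27]].
Applying the same elementary operations to the rows and columns of A produces a congruent diagonal matrix with entries 32, 15/8, 0.
That gives 2 positive, 1 zero pivots.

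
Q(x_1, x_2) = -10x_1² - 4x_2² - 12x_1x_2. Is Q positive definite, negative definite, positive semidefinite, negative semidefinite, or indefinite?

The symmetric matrix of Q is A = [[-10, -6], [-6, -4]].
Leading principal minors: Δ_1 = -10, Δ_2 = 4.
The signs alternate starting with Δ_1 < 0, so by Sylvester's criterion Q is negative definite.

negative definite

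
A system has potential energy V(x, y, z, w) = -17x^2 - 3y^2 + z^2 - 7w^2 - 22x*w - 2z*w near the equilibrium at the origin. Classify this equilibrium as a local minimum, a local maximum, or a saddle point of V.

The Hessian at the origin is H = [[-34, 0, 0, -22], [0, -6, 0, 0], [0, 0, 2, -2], [-22, 0, -2, -14]].
Applying the same elementary operations to the rows and columns of H produces a congruent diagonal matrix with entries -34, -6, 2, -30/17.
So there are 1 positive, 3 negative pivots.
H is indefinite, so the origin is a saddle point.

saddle point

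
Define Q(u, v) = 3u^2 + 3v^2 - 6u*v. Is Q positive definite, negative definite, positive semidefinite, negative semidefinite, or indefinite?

positive semidefinite

The symmetric matrix is A = [[3, -3], [-3, 3]].
Congruent diagonalization of A (simultaneous row and column reduction) yields pivots 3, 0.
That gives 1 positive, 1 zero pivots.
Hence Q is positive semidefinite.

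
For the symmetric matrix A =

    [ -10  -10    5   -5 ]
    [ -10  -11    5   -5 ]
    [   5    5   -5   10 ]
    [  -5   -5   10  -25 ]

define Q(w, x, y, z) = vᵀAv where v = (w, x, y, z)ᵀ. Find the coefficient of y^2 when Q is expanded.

-5

The coefficient of y^2 is the diagonal entry A[3,3] = -5.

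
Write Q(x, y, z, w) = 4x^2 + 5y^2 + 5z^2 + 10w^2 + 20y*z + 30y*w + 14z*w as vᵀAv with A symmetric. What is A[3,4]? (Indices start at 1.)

The coefficient of z·w in Q is 14. For a symmetric A this equals A[3,4] + A[4,3] = 2·A[3,4].
So A[3,4] = 14/2 = 7.

7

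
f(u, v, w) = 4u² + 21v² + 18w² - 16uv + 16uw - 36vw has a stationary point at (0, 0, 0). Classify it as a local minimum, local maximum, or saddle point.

The Hessian at the origin is H = [[8, -16, 16], [-16, 42, -36], [16, -36, 36]].
Symmetric row and column elimination reduces H to a congruent diagonal form with pivots 8, 10, 12/5.
Counting signs: 3 positive.
H is positive definite, so the origin is a strict local minimum.

local minimum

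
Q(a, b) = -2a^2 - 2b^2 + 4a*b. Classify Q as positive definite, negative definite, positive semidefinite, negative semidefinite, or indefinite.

negative semidefinite

The symmetric matrix is A = [[-2, 2], [2, -2]].
Congruent diagonalization of A (simultaneous row and column reduction) yields pivots -2, 0.
Counting signs: 1 negative, 1 zero.
Hence Q is negative semidefinite.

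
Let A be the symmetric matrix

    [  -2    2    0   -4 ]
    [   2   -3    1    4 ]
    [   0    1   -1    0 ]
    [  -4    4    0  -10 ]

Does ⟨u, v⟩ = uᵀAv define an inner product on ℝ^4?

no

Symmetric row and column elimination reduces A to a congruent diagonal form with pivots -2, -1, 0, -2.
So there are 3 negative, 1 zero pivots.
Hence Q is negative semidefinite.
⟨·,·⟩ is an inner product exactly when A is positive definite.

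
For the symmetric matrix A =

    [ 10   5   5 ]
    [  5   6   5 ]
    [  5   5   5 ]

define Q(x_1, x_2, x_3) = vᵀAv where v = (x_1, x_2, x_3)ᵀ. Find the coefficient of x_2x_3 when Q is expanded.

The coefficient of x_2x_3 is A[2,3] + A[3,2] = 2·5 = 10.

10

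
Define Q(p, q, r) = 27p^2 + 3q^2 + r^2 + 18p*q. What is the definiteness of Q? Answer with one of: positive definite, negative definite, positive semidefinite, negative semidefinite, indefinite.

The associated matrix is A = [[27, 9, 0], [9, 3, 0], [0, 0, 1]].
Congruent diagonalization of A (simultaneous row and column reduction) yields pivots 27, 0, 1.
So there are 2 positive, 1 zero pivots.
Hence Q is positive semidefinite.

positive semidefinite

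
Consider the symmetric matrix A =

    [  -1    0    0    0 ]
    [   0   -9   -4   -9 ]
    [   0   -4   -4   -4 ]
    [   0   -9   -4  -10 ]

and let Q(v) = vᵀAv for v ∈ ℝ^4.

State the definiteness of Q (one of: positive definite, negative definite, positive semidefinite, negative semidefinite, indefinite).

negative definite

Leading principal minors: Δ_1 = -1, Δ_2 = 9, Δ_3 = -20, Δ_4 = 20.
The signs alternate starting with Δ_1 < 0, so by Sylvester's criterion Q is negative definite.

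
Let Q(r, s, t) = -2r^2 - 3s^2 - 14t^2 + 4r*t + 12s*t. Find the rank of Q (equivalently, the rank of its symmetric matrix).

Write A = [[-2, 0, 2], [0, -3, 6], [2, 6, -14]].
Row-reducing A symmetrically gives the diagonal entries -2, -3, 0.
So there are 2 negative, 1 zero pivots.
The rank is the number of nonzero pivots: 2.

2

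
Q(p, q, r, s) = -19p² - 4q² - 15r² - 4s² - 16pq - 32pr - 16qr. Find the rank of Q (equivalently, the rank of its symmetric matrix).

The symmetric matrix is A = [[-19, -8, -16, 0], [-8, -4, -8, 0], [-16, -8, -15, 0], [0, 0, 0, -4]].
Row-reducing A symmetrically gives the diagonal entries -19, -12/19, 1, -4.
Counting signs: 1 positive, 3 negative.
The rank is the number of nonzero pivots: 4.

4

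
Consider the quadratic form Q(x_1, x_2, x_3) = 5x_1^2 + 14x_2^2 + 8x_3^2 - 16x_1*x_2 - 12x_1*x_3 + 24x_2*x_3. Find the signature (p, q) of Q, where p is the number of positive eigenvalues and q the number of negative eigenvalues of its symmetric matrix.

The symmetric matrix is A = [[5, -8, -6], [-8, 14, 12], [-6, 12, 8]].
Applying the same elementary operations to the rows and columns of A produces a congruent diagonal matrix with entries 5, 6/5, -4.
Counting signs: 2 positive, 1 negative.

(2, 1)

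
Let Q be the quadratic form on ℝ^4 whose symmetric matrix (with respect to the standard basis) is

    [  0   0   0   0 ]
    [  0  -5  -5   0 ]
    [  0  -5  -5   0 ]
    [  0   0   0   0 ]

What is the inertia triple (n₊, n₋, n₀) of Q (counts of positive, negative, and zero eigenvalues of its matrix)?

(0, 1, 3)

Row-reducing A symmetrically gives the diagonal entries 0, -5, 0, 0.
So there are 1 negative, 3 zero pivots.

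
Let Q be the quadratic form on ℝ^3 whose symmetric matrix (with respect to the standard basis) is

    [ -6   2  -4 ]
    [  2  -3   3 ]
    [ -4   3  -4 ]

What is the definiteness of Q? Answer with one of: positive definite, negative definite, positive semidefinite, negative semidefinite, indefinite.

negative definite

Leading principal minors: Δ_1 = -6, Δ_2 = 14, Δ_3 = -2.
The signs alternate starting with Δ_1 < 0, so by Sylvester's criterion Q is negative definite.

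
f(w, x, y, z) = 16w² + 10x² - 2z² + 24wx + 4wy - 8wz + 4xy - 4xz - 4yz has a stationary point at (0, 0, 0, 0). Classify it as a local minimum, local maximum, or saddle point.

The Hessian at the origin is H = [[32, 24, 4, -8], [24, 20, 4, -4], [4, 4, 0, -4], [-8, -4, -4, -4]].
An LDLᵀ factorisation of H has diagonal entries 32, 2, -1, 8.
That gives 3 positive, 1 negative pivots.
H is indefinite, so the origin is a saddle point.

saddle point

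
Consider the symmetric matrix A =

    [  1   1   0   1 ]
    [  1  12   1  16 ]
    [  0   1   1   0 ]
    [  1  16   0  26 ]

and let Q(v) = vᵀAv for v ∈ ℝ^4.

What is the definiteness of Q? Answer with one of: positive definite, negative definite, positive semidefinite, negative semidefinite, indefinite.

Applying the same elementary operations to the rows and columns of A produces a congruent diagonal matrix with entries 1, 11, 10/11, 5/2.
So there are 4 positive pivots.
Hence Q is positive definite.

positive definite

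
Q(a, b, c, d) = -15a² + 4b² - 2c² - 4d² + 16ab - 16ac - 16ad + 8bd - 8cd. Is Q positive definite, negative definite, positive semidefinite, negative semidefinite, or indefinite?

Write A = [[-15, 8, -8, -8], [8, 4, 0, 4], [-8, 0, -2, -4], [-8, 4, -4, -4]].
Symmetric row and column elimination reduces A to a congruent diagonal form with pivots -15, 124/15, 2/31, 0.
Counting signs: 2 positive, 1 negative, 1 zero.
Hence Q is indefinite.

indefinite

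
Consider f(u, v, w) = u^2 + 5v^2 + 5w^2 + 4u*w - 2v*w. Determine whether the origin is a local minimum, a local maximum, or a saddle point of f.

local minimum

The Hessian at the origin is H = [[2, 0, 4], [0, 10, -2], [4, -2, 10]].
An LDLᵀ factorisation of H has diagonal entries 2, 10, 8/5.
That gives 3 positive pivots.
H is positive definite, so the origin is a strict local minimum.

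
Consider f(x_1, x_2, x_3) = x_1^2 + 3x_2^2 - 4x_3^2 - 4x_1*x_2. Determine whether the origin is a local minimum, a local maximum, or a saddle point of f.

saddle point

The Hessian at the origin is H = [[2, -4, 0], [-4, 6, 0], [0, 0, -8]].
An LDLᵀ factorisation of H has diagonal entries 2, -2, -8.
Counting signs: 1 positive, 2 negative.
H is indefinite, so the origin is a saddle point.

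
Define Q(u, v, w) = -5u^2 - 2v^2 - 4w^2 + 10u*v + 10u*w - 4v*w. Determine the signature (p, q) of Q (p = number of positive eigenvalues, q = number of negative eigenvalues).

(1, 2)

The symmetric matrix is A = [[-5, 5, 5], [5, -2, -2], [5, -2, -4]].
Congruent diagonalization of A (simultaneous row and column reduction) yields pivots -5, 3, -2.
That gives 1 positive, 2 negative pivots.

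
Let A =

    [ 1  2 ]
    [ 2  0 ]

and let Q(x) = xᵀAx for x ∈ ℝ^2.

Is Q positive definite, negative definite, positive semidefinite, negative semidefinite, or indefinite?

indefinite

Applying the same elementary operations to the rows and columns of A produces a congruent diagonal matrix with entries 1, -4.
That gives 1 positive, 1 negative pivots.
Hence Q is indefinite.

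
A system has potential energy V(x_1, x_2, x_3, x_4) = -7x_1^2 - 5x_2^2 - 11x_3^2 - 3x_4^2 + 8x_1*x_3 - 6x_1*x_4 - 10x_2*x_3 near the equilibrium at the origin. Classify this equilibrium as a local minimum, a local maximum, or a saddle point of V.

The Hessian at the origin is H = [[-14, 0, 8, -6], [0, -10, -10, 0], [8, -10, -22, 0], [-6, 0, 0, -6]].
Applying the same elementary operations to the rows and columns of H produces a congruent diagonal matrix with entries -14, -10, -52/7, -24/13.
Counting signs: 4 negative.
H is negative definite, so the origin is a strict local maximum.

local maximum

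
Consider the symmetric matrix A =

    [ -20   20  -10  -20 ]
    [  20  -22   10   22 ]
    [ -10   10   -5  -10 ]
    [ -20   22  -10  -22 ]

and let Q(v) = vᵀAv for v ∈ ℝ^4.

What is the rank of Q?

Symmetric row and column elimination reduces A to a congruent diagonal form with pivots -20, -2, 0, 0.
Counting signs: 2 negative, 2 zero.
The rank is the number of nonzero pivots: 2.

2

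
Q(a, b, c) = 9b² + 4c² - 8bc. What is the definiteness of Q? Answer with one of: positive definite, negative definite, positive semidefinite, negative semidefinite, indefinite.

positive semidefinite

The associated matrix is A = [[0, 0, 0], [0, 9, -4], [0, -4, 4]].
Applying the same elementary operations to the rows and columns of A produces a congruent diagonal matrix with entries 0, 9, 20/9.
That gives 2 positive, 1 zero pivots.
Hence Q is positive semidefinite.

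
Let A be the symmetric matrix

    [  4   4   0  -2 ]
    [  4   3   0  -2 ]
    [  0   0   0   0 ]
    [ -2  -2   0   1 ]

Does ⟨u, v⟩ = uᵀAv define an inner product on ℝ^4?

Row-reducing A symmetrically gives the diagonal entries 4, -1, 0, 0.
So there are 1 positive, 1 negative, 2 zero pivots.
Hence Q is indefinite.
⟨·,·⟩ is an inner product exactly when A is positive definite.

no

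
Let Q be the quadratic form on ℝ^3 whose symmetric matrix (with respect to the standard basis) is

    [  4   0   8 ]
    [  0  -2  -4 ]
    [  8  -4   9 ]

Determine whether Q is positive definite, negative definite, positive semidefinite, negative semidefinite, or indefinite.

An LDLᵀ factorisation of A has diagonal entries 4, -2, 1.
That gives 2 positive, 1 negative pivots.
Hence Q is indefinite.

indefinite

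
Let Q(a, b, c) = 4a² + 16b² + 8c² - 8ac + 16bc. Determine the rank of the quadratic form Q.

Write A = [[4, 0, -4], [0, 16, 8], [-4, 8, 8]].
Symmetric row and column elimination reduces A to a congruent diagonal form with pivots 4, 16, 0.
So there are 2 positive, 1 zero pivots.
The rank is the number of nonzero pivots: 2.

2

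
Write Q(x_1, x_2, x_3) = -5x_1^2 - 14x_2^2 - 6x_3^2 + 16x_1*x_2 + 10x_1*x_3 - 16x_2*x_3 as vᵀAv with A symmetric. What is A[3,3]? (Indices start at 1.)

-6

The coefficient of x_3^2 in Q is -6, and that is exactly A[3,3].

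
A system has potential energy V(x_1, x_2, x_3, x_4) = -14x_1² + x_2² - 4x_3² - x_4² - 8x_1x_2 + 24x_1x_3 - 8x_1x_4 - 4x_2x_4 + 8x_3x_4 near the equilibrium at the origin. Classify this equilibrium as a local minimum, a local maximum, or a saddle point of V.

The Hessian at the origin is H = [[-28, -8, 24, -8], [-8, 2, 0, -4], [24, 0, -8, 8], [-8, -4, 8, -2]].
Applying the same elementary operations to the rows and columns of H produces a congruent diagonal matrix with entries -28, 30/7, 8/5, -2.
Counting signs: 2 positive, 2 negative.
H is indefinite, so the origin is a saddle point.

saddle point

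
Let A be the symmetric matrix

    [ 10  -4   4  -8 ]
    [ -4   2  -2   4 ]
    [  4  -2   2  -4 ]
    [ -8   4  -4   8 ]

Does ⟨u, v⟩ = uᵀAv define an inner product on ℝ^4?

Symmetric row and column elimination reduces A to a congruent diagonal form with pivots 10, 2/5, 0, 0.
Counting signs: 2 positive, 2 zero.
Hence Q is positive semidefinite.
⟨·,·⟩ is an inner product exactly when A is positive definite.

no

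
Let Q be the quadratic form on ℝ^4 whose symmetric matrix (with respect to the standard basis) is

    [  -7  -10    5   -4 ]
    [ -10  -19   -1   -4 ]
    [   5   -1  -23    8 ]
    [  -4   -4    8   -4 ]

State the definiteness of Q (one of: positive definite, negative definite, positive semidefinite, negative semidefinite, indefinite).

Leading principal minors: Δ_1 = -7, Δ_2 = 33, Δ_3 = -177, Δ_4 = 36.
The signs alternate starting with Δ_1 < 0, so by Sylvester's criterion Q is negative definite.

negative definite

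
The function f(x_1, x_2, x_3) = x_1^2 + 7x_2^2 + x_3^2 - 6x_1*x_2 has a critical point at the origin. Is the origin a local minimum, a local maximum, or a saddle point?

saddle point

The Hessian at the origin is H = [[2, -6, 0], [-6, 14, 0], [0, 0, 2]].
Row-reducing H symmetrically gives the diagonal entries 2, -4, 2.
Counting signs: 2 positive, 1 negative.
H is indefinite, so the origin is a saddle point.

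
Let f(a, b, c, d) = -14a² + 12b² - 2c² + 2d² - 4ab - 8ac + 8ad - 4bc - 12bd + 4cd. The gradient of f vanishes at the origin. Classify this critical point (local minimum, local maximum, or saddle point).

saddle point

The Hessian at the origin is H = [[-28, -4, -8, 8], [-4, 24, -4, -12], [-8, -4, -4, 4], [8, -12, 4, 4]].
Symmetric row and column elimination reduces H to a congruent diagonal form with pivots -28, 172/7, -88/43, -8/11.
That gives 1 positive, 3 negative pivots.
H is indefinite, so the origin is a saddle point.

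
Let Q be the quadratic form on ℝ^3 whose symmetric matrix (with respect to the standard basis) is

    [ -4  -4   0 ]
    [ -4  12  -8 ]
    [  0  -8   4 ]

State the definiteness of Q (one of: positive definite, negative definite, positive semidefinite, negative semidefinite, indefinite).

indefinite

Symmetric row and column elimination reduces A to a congruent diagonal form with pivots -4, 16, 0.
That gives 1 positive, 1 negative, 1 zero pivots.
Hence Q is indefinite.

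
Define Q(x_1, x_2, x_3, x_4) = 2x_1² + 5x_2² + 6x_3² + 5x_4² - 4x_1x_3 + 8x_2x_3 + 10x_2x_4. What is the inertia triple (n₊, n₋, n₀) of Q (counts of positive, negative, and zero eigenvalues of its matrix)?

(3, 1, 0)

Write A = [[2, 0, -2, 0], [0, 5, 4, 5], [-2, 4, 6, 0], [0, 5, 0, 5]].
Congruent diagonalization of A (simultaneous row and column reduction) yields pivots 2, 5, 4/5, -20.
So there are 3 positive, 1 negative pivots.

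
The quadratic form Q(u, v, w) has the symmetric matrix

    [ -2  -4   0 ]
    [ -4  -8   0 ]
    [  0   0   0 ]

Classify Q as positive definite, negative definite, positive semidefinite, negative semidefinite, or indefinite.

Symmetric row and column elimination reduces A to a congruent diagonal form with pivots -2, 0, 0.
That gives 1 negative, 2 zero pivots.
Hence Q is negative semidefinite.

negative semidefinite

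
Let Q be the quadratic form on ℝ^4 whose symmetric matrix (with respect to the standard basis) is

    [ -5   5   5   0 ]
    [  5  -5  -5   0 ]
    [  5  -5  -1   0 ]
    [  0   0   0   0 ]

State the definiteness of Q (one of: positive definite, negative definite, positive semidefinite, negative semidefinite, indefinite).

Applying the same elementary operations to the rows and columns of A produces a congruent diagonal matrix with entries -5, 0, 4, 0.
That gives 1 positive, 1 negative, 2 zero pivots.
Hence Q is indefinite.

indefinite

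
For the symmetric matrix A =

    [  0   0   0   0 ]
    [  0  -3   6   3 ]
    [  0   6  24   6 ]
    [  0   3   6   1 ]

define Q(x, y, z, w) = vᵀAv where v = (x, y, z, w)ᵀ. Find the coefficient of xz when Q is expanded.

0

The coefficient of xz is A[1,3] + A[3,1] = 2·0 = 0.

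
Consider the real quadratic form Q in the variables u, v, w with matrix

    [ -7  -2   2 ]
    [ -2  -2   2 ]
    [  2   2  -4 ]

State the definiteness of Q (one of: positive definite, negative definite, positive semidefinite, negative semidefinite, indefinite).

negative definite

Symmetric row and column elimination reduces A to a congruent diagonal form with pivots -7, -10/7, -2.
That gives 3 negative pivots.
Hence Q is negative definite.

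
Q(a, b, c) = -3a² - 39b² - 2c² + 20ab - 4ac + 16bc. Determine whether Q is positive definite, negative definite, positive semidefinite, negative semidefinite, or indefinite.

negative definite

The symmetric matrix is A = [[-3, 10, -2], [10, -39, 8], [-2, 8, -2]].
Symmetric row and column elimination reduces A to a congruent diagonal form with pivots -3, -17/3, -6/17.
That gives 3 negative pivots.
Hence Q is negative definite.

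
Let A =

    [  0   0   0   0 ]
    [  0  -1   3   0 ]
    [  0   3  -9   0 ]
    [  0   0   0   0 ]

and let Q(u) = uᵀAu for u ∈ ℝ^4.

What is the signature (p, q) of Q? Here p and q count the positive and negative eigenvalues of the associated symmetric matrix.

Symmetric row and column elimination reduces A to a congruent diagonal form with pivots 0, -1, 0, 0.
Counting signs: 1 negative, 3 zero.

(0, 1)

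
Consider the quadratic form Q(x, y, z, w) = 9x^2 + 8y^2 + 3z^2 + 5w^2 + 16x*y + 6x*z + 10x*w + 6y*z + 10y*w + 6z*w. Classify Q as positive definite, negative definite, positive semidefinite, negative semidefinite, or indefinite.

positive definite

The symmetric matrix of Q is A = [[9, 8, 3, 5], [8, 8, 3, 5], [3, 3, 3, 3], [5, 5, 3, 5]].
Leading principal minors: Δ_1 = 9, Δ_2 = 8, Δ_3 = 15, Δ_4 = 18.
All leading principal minors are positive, so by Sylvester's criterion Q is positive definite.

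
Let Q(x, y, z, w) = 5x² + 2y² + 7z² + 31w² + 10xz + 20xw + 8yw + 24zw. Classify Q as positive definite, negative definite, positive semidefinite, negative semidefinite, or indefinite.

The symmetric matrix is A = [[5, 0, 5, 10], [0, 2, 0, 4], [5, 0, 7, 12], [10, 4, 12, 31]].
An LDLᵀ factorisation of A has diagonal entries 5, 2, 2, 1.
So there are 4 positive pivots.
Hence Q is positive definite.

positive definite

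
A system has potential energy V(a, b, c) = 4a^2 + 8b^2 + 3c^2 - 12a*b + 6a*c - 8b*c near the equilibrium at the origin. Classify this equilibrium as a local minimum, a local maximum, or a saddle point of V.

saddle point

The Hessian at the origin is H = [[8, -12, 6], [-12, 16, -8], [6, -8, 6]].
An LDLᵀ factorisation of H has diagonal entries 8, -2, 2.
So there are 2 positive, 1 negative pivots.
H is indefinite, so the origin is a saddle point.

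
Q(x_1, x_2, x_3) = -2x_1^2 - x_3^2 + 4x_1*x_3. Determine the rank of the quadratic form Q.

The associated matrix is A = [[-2, 0, 2], [0, 0, 0], [2, 0, -1]].
Row-reducing A symmetrically gives the diagonal entries -2, 0, 1.
Counting signs: 1 positive, 1 negative, 1 zero.
The rank is the number of nonzero pivots: 2.

2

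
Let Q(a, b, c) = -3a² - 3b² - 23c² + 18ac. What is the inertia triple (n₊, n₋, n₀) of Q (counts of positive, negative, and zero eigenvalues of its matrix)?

The symmetric matrix is A = [[-3, 0, 9], [0, -3, 0], [9, 0, -23]].
Row-reducing A symmetrically gives the diagonal entries -3, -3, 4.
That gives 1 positive, 2 negative pivots.

(1, 2, 0)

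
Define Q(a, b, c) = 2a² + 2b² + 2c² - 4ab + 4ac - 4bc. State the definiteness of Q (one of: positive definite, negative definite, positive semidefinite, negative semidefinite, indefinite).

positive semidefinite

The associated matrix is A = [[2, -2, 2], [-2, 2, -2], [2, -2, 2]].
Symmetric row and column elimination reduces A to a congruent diagonal form with pivots 2, 0, 0.
That gives 1 positive, 2 zero pivots.
Hence Q is positive semidefinite.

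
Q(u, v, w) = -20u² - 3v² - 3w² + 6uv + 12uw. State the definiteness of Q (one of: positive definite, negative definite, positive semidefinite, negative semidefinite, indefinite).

The symmetric matrix of Q is A = [[-20, 3, 6], [3, -3, 0], [6, 0, -3]].
Leading principal minors: Δ_1 = -20, Δ_2 = 51, Δ_3 = -45.
The signs alternate starting with Δ_1 < 0, so by Sylvester's criterion Q is negative definite.

negative definite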